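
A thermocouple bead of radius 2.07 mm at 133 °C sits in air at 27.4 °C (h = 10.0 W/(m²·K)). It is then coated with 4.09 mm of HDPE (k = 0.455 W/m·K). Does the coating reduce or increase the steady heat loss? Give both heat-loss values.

increases: 0.0569 → 0.397 W

Critical radius for a sphere: r_cr = 2k/h = 0.0910 m = 9.10 cm.
Outer radius after coating: r₂ = 0.00207 + 0.00409 = 0.00616 m.
Since r₁ < r_cr and r₂ ≤ r_cr, the coating moves toward the maximum at r_cr — heat loss rises.
Bare: R = 1/(4πr₁²h) = 1857 K/W; Q = 105.6/1857 = 0.0569 W.
Coated: R = R_cond + R_conv = 265.8 K/W; Q = 105.6/265.8 = 0.397 W.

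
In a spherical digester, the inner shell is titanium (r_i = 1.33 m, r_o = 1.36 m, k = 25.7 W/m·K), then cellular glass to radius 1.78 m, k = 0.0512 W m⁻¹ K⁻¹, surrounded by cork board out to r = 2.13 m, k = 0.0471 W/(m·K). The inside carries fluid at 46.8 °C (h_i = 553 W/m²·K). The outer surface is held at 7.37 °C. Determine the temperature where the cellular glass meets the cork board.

T = 21.8 °C

Treat each layer as a resistance in series:
  R_conv,in = 1/(4πr²h) = 1/(4π·1.33²·553) = 8.135×10^-5 K/W
  R_titanium = (1/1.33 − 1/1.36)/(4πk) = 0.01659/(4π·25.7) = 5.136×10^-5 K/W
  R_cellular glass = (1/1.36 − 1/1.78)/(4πk) = 0.1735/(4π·0.0512) = 0.2697 K/W
  R_cork board = (1/1.78 − 1/2.13)/(4πk) = 0.09231/(4π·0.0471) = 0.1560 K/W
ΣR = 8.135×10^-5 + 5.136×10^-5 + 0.2697 + 0.1560 = 0.4258 K/W
Q = ΔT/ΣR = (46.8 °C − 7.37 °C)/0.4258 = 92.60 W
From the inner boundary to the cellular glass/cork board interface, ΣR_partial = 0.2698 K/W.
T_interface = T_in − Q·ΣR_partial = 46.8 °C − (92.60)(0.2698) = 21.8 °C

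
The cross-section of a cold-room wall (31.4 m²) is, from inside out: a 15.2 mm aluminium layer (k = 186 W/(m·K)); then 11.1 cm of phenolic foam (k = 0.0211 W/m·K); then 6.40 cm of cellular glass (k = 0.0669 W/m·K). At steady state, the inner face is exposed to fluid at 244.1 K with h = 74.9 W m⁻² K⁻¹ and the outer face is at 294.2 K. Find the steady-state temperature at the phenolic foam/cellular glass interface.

Treat each layer as a resistance in series:
  R_conv,in = 1/(hA) = 1/(74.9·31.4) = 4.252×10^-4 K/W
  R_aluminium = L/(kA) = 0.0152/(186·31.4) = 2.603×10^-6 K/W
  R_phenolic foam = L/(kA) = 0.111/(0.0211·31.4) = 0.1675 K/W
  R_cellular glass = L/(kA) = 0.0640/(0.0669·31.4) = 0.03047 K/W
ΣR = 4.252×10^-4 + 2.603×10^-6 + 0.1675 + 0.03047 = 0.1984 K/W
Q = ΔT/ΣR = (244.1 K − 294.2 K)/0.1984 = -252.5 W
From the inner boundary to the phenolic foam/cellular glass interface, ΣR_partial = 0.1679 K/W.
T_interface = T_in − Q·ΣR_partial = 244.1 K − (-252.5)(0.1679) = 286.5 K

T = 286.5 K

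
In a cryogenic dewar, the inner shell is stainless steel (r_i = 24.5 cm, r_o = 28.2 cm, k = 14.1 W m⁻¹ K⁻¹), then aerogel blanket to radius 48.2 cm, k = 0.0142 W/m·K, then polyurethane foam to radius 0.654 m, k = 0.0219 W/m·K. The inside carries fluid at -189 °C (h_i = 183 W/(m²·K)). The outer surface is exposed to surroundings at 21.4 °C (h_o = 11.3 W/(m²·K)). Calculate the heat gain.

Series thermal resistances, inner to outer:
  R_conv,in = 1/(4πr²h) = 1/(4π·0.245²·183) = 0.007244 K/W
  R_stainless steel = (1/0.245 − 1/0.282)/(4πk) = 0.5355/(4π·14.1) = 0.003022 K/W
  R_aerogel blanket = (1/0.282 − 1/0.482)/(4πk) = 1.471/(4π·0.0142) = 8.246 K/W
  R_polyurethane foam = (1/0.482 − 1/0.654)/(4πk) = 0.5456/(4π·0.0219) = 1.983 K/W
  R_conv,out = 1/(4πr²h) = 1/(4π·0.654²·11.3) = 0.01646 K/W
ΣR = 0.007244 + 0.003022 + 8.246 + 1.983 + 0.01646 = 10.26 K/W
Q = ΔT/ΣR = (-189 °C − 21.4 °C)/10.26 = -20.5 W
(Negative Q ⇒ heat flows inward; heat gain = 20.5 W.)

Q = 20.5 W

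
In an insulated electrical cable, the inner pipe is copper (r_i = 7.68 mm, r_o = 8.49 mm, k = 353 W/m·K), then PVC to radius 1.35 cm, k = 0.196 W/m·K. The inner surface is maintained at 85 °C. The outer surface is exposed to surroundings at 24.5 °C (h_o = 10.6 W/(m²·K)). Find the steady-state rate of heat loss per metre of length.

Q' = 40.6 W/m

Treat each layer as a resistance in series:
  R'_copper = ln(0.00849/0.00768)/(2πk) = 0.1003/(2π·353) = 4.521×10^-5 m·K/W
  R'_PVC = ln(0.0135/0.00849)/(2πk) = 0.4638/(2π·0.196) = 0.3766 m·K/W
  R'_conv,out = 1/(2πr h) = 1/(2π·0.0135·10.6) = 1.112 m·K/W
ΣR = 4.521×10^-5 + 0.3766 + 1.112 = 1.489 m·K/W
Q' = ΔT/ΣR = (85 °C − 24.5 °C)/1.489 = 40.6 W/m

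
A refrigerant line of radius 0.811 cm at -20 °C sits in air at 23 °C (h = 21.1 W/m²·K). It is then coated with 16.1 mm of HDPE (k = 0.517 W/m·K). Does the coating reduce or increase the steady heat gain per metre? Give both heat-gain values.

Critical radius for a cylinder: r_cr = k/h = 0.0245 m = 2.45 cm.
Outer radius after coating: r₂ = 0.00811 + 0.0161 = 0.02421 m.
Since r₁ < r_cr and r₂ ≤ r_cr, the coating moves toward the maximum at r_cr — heat gain rises.
Bare: R = 1/(2πr₁h) = 0.9301 m·K/W; Q = 43/0.9301 = 46.2 W/m.
Coated: R = R_cond + R_conv = 0.6482 m·K/W; Q = 43/0.6482 = 66.3 W/m.

increases: 46.2 → 66.3 W/m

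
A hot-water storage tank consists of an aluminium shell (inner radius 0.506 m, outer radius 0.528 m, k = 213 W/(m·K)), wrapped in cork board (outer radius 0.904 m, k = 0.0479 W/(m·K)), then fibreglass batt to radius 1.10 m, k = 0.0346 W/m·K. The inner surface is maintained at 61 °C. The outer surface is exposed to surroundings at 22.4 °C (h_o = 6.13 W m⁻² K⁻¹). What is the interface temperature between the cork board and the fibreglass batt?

Resistance network (inner→outer):
  R_aluminium = (1/0.506 − 1/0.528)/(4πk) = 0.08235/(4π·213) = 3.076×10^-5 K/W
  R_cork board = (1/0.528 − 1/0.904)/(4πk) = 0.7877/(4π·0.0479) = 1.309 K/W
  R_fibreglass batt = (1/0.904 − 1/1.10)/(4πk) = 0.1971/(4π·0.0346) = 0.4533 K/W
  R_conv,out = 1/(4πr²h) = 1/(4π·1.10²·6.13) = 0.01073 K/W
ΣR = 3.076×10^-5 + 1.309 + 0.4533 + 0.01073 = 1.773 K/W
Q = ΔT/ΣR = (61 °C − 22.4 °C)/1.773 = 21.77 W
From the inner boundary to the cork board/fibreglass batt interface, ΣR_partial = 1.309 K/W.
T_interface = T_in − Q·ΣR_partial = 61 °C − (21.77)(1.309) = 32.5 °C

T = 32.5 °C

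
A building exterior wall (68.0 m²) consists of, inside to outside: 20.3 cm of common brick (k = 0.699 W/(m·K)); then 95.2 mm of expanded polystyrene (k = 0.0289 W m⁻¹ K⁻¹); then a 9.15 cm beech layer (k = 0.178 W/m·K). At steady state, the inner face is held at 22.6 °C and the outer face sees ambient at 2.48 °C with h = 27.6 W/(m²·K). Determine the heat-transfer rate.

Q = 331 W

Resistance network (inner→outer):
  R_common brick = L/(kA) = 0.203/(0.699·68.0) = 0.004271 K/W
  R_expanded polystyrene = L/(kA) = 0.0952/(0.0289·68.0) = 0.04844 K/W
  R_beech = L/(kA) = 0.0915/(0.178·68.0) = 0.007559 K/W
  R_conv,out = 1/(hA) = 1/(27.6·68.0) = 5.328×10^-4 K/W
ΣR = 0.004271 + 0.04844 + 0.007559 + 5.328×10^-4 = 0.06080 K/W
Q = ΔT/ΣR = (22.6 °C − 2.48 °C)/0.06080 = 331 W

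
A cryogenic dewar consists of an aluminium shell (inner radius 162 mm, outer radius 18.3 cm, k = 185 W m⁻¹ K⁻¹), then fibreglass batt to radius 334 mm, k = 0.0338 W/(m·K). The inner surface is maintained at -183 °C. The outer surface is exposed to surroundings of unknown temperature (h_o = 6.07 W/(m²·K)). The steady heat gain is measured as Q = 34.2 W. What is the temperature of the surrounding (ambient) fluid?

Series resistances:
  R_aluminium = (1/0.162 − 1/0.183)/(4πk) = 0.7084/(4π·185) = 3.047×10^-4 K/W
  R_fibreglass batt = (1/0.183 − 1/0.334)/(4πk) = 2.470/(4π·0.0338) = 5.816 K/W
  R_conv,out = 1/(4πr²h) = 1/(4π·0.334²·6.07) = 0.1175 K/W
ΣR = 5.934 K/W
ΔT = Q·ΣR = 34.2 × 5.934 = 202.9 K
Heat flows inward, so T_out = T_in + ΔT = -183 + 202.9 = 19.9 °C

T_out = 19.9 °C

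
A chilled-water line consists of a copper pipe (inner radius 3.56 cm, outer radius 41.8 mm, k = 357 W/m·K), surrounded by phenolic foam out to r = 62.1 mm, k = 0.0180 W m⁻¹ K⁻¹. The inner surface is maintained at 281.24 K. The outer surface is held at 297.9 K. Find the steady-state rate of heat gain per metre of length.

Q' = 4.76 W/m

Treat each layer as a resistance in series:
  R'_copper = ln(0.0418/0.0356)/(2πk) = 0.1606/(2π·357) = 7.158×10^-5 m·K/W
  R'_phenolic foam = ln(0.0621/0.0418)/(2πk) = 0.3958/(2π·0.0180) = 3.500 m·K/W
ΣR = 7.158×10^-5 + 3.500 = 3.500 m·K/W
Q' = ΔT/ΣR = (281.24 K − 297.9 K)/3.500 = -4.76 W/m
(Negative Q' ⇒ heat flows inward; heat gain = 4.76 W/m.)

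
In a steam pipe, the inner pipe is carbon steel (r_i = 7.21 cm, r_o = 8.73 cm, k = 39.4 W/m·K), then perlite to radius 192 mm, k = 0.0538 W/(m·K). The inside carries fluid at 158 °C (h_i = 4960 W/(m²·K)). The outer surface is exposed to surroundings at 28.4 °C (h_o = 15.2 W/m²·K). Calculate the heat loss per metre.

Q' = 54.3 W/m

Treat each layer as a resistance in series:
  R'_conv,in = 1/(2πr h) = 1/(2π·0.0721·4960) = 4.450×10^-4 m·K/W
  R'_carbon steel = ln(0.0873/0.0721)/(2πk) = 0.1913/(2π·39.4) = 7.727×10^-4 m·K/W
  R'_perlite = ln(0.192/0.0873)/(2πk) = 0.7881/(2π·0.0538) = 2.332 m·K/W
  R'_conv,out = 1/(2πr h) = 1/(2π·0.192·15.2) = 0.05453 m·K/W
ΣR = 4.450×10^-4 + 7.727×10^-4 + 2.332 + 0.05453 = 2.388 m·K/W
Q' = ΔT/ΣR = (158 °C − 28.4 °C)/2.388 = 54.3 W/m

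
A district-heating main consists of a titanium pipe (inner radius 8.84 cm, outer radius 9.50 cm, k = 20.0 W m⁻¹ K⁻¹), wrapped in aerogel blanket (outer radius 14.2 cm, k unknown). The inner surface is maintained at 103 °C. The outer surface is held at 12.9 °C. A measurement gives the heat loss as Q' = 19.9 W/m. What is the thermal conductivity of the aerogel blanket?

ΣR = ΔT/Q' = |103 − 12.9|/19.9 = 4.528 m·K/W
Known resistances:
  R'_titanium = ln(0.0950/0.0884)/(2πk) = 0.07200/(2π·20.0) = 5.730×10^-4 m·K/W
R_aerogel blanket = ΣR − ΣR_known = 4.528 − 5.730×10^-4 = 4.527 m·K/W
ln(r₂/r₁)/(2πk) = 4.527 ⇒ k = 0.4020/(2π·4.527) = 0.0141 W/m·K

k = 0.0141 W/m·K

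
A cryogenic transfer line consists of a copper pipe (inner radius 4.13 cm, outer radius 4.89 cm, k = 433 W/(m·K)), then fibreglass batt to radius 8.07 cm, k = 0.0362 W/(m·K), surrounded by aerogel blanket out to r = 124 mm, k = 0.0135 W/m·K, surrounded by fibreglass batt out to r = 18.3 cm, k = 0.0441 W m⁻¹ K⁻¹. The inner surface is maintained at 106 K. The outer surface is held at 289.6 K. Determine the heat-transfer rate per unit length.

Series thermal resistances, inner to outer:
  R'_copper = ln(0.0489/0.0413)/(2πk) = 0.1689/(2π·433) = 6.209×10^-5 m·K/W
  R'_fibreglass batt = ln(0.0807/0.0489)/(2πk) = 0.5010/(2π·0.0362) = 2.202 m·K/W
  R'_aerogel blanket = ln(0.124/0.0807)/(2πk) = 0.4295/(2π·0.0135) = 5.064 m·K/W
  R'_fibreglass batt = ln(0.183/0.124)/(2πk) = 0.3892/(2π·0.0441) = 1.405 m·K/W
ΣR = 6.209×10^-5 + 2.202 + 5.064 + 1.405 = 8.671 m·K/W
Q' = ΔT/ΣR = (106 K − 289.6 K)/8.671 = -21.2 W/m
(Negative Q' ⇒ heat flows inward; heat gain = 21.2 W/m.)

Q' = 21.2 W/m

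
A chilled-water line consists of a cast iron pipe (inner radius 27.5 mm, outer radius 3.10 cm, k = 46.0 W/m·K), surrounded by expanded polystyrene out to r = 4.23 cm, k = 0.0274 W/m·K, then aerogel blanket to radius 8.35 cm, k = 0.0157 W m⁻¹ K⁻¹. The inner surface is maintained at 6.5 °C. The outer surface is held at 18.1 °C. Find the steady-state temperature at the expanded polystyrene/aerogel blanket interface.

T = 8.91 °C

Resistance network (inner→outer):
  R'_cast iron = ln(0.0310/0.0275)/(2πk) = 0.1198/(2π·46.0) = 4.145×10^-4 m·K/W
  R'_expanded polystyrene = ln(0.0423/0.0310)/(2πk) = 0.3108/(2π·0.0274) = 1.805 m·K/W
  R'_aerogel blanket = ln(0.0835/0.0423)/(2πk) = 0.6801/(2π·0.0157) = 6.894 m·K/W
ΣR = 4.145×10^-4 + 1.805 + 6.894 = 8.699 m·K/W
Q' = ΔT/ΣR = (6.5 °C − 18.1 °C)/8.699 = -1.333 W/m
From the inner boundary to the expanded polystyrene/aerogel blanket interface, ΣR_partial = 1.805 m·K/W.
T_interface = T_in − Q'·ΣR_partial = 6.5 °C − (-1.333)(1.805) = 8.91 °C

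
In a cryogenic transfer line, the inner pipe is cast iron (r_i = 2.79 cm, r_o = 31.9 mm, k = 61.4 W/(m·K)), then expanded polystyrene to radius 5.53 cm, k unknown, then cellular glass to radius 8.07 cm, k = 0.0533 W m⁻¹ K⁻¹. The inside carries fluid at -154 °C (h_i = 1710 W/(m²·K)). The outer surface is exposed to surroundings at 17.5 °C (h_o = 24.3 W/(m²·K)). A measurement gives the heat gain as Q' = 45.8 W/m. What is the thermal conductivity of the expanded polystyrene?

ΣR = ΔT/Q' = |-154 − 17.5|/45.8 = 3.745 m·K/W
Known resistances:
  R'_conv,in = 1/(2πr h) = 1/(2π·0.0279·1710) = 0.003336 m·K/W
  R'_cast iron = ln(0.0319/0.0279)/(2πk) = 0.1340/(2π·61.4) = 3.473×10^-4 m·K/W
  R'_cellular glass = ln(0.0807/0.0553)/(2πk) = 0.3780/(2π·0.0533) = 1.129 m·K/W
  R'_conv,out = 1/(2πr h) = 1/(2π·0.0807·24.3) = 0.08116 m·K/W
R_expanded polystyrene = ΣR − ΣR_known = 3.745 − 1.214 = 2.531 m·K/W
ln(r₂/r₁)/(2πk) = 2.531 ⇒ k = 0.5502/(2π·2.531) = 0.0346 W/m·K

k = 0.0346 W/m·K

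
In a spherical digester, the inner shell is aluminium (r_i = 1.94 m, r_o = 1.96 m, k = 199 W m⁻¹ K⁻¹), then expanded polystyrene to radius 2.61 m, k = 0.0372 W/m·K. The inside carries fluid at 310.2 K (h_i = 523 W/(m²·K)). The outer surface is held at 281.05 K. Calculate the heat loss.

Series thermal resistances, inner to outer:
  R_conv,in = 1/(4πr²h) = 1/(4π·1.94²·523) = 4.043×10^-5 K/W
  R_aluminium = (1/1.94 − 1/1.96)/(4πk) = 0.005260/(4π·199) = 2.103×10^-6 K/W
  R_expanded polystyrene = (1/1.96 − 1/2.61)/(4πk) = 0.1271/(4π·0.0372) = 0.2718 K/W
ΣR = 4.043×10^-5 + 2.103×10^-6 + 0.2718 = 0.2718 K/W
Q = ΔT/ΣR = (310.2 K − 281.05 K)/0.2718 = 107 W

Q = 107 W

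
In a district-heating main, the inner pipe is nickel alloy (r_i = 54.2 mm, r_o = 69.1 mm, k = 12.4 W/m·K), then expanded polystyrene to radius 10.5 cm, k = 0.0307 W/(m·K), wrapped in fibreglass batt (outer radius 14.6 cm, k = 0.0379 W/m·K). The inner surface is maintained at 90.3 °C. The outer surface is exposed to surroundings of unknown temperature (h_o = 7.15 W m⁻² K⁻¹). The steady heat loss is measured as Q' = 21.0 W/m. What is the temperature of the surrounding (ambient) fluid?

Sum the resistances:
  R'_nickel alloy = ln(0.0691/0.0542)/(2πk) = 0.2429/(2π·12.4) = 0.003117 m·K/W
  R'_expanded polystyrene = ln(0.105/0.0691)/(2πk) = 0.4184/(2π·0.0307) = 2.169 m·K/W
  R'_fibreglass batt = ln(0.146/0.105)/(2πk) = 0.3296/(2π·0.0379) = 1.384 m·K/W
  R'_conv,out = 1/(2πr h) = 1/(2π·0.146·7.15) = 0.1525 m·K/W
ΣR = 3.709 m·K/W
ΔT = Q'·ΣR = 21.0 × 3.709 = 77.89 K
Heat flows outward, so T_out = T_in − ΔT = 90.3 − 77.89 = 12.4 °C

T_out = 12.4 °C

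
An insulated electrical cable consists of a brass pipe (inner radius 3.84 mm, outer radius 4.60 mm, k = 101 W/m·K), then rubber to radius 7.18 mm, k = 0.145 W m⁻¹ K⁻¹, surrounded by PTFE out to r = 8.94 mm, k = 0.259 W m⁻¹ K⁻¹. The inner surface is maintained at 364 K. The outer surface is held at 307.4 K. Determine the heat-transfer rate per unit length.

Series thermal resistances, inner to outer:
  R'_brass = ln(0.00460/0.00384)/(2πk) = 0.1806/(2π·101) = 2.846×10^-4 m·K/W
  R'_rubber = ln(0.00718/0.00460)/(2πk) = 0.4452/(2π·0.145) = 0.4887 m·K/W
  R'_PTFE = ln(0.00894/0.00718)/(2πk) = 0.2192/(2π·0.259) = 0.1347 m·K/W
ΣR = 2.846×10^-4 + 0.4887 + 0.1347 = 0.6237 m·K/W
Q' = ΔT/ΣR = (364 K − 307.4 K)/0.6237 = 90.7 W/m

Q' = 90.7 W/m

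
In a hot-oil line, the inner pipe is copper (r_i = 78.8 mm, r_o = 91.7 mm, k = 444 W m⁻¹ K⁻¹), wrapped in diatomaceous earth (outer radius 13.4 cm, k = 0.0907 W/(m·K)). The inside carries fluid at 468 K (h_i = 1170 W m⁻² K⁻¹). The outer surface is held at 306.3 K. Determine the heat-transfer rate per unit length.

Treat each layer as a resistance in series:
  R'_conv,in = 1/(2πr h) = 1/(2π·0.0788·1170) = 0.001726 m·K/W
  R'_copper = ln(0.0917/0.0788)/(2πk) = 0.1516/(2π·444) = 5.435×10^-5 m·K/W
  R'_diatomaceous earth = ln(0.134/0.0917)/(2πk) = 0.3793/(2π·0.0907) = 0.6656 m·K/W
ΣR = 0.001726 + 5.435×10^-5 + 0.6656 = 0.6674 m·K/W
Q' = ΔT/ΣR = (468 K − 306.3 K)/0.6674 = 242 W/m

Q' = 242 W/m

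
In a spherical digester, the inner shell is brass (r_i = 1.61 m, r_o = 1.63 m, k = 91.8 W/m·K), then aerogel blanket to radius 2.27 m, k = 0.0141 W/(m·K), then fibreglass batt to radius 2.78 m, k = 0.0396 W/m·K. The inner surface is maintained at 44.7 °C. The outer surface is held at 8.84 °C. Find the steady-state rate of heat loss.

Q = 31.5 W

Series thermal resistances, inner to outer:
  R_brass = (1/1.61 − 1/1.63)/(4πk) = 0.007621/(4π·91.8) = 6.606×10^-6 K/W
  R_aerogel blanket = (1/1.63 − 1/2.27)/(4πk) = 0.1730/(4π·0.0141) = 0.9762 K/W
  R_fibreglass batt = (1/2.27 − 1/2.78)/(4πk) = 0.08082/(4π·0.0396) = 0.1624 K/W
ΣR = 6.606×10^-6 + 0.9762 + 0.1624 = 1.139 K/W
Q = ΔT/ΣR = (44.7 °C − 8.84 °C)/1.139 = 31.5 W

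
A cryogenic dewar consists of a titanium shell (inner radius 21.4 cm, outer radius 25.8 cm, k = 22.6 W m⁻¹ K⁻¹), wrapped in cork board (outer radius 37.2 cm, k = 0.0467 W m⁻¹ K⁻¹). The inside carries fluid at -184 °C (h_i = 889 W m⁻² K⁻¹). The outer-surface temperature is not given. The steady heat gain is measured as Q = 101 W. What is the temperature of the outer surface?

T_out = 20.9 °C

Series resistances:
  R_conv,in = 1/(4πr²h) = 1/(4π·0.214²·889) = 0.001955 K/W
  R_titanium = (1/0.214 − 1/0.258)/(4πk) = 0.7969/(4π·22.6) = 0.002806 K/W
  R_cork board = (1/0.258 − 1/0.372)/(4πk) = 1.188/(4π·0.0467) = 2.024 K/W
ΣR = 2.029 K/W
ΔT = Q·ΣR = 101 × 2.029 = 204.9 K
Heat flows inward, so T_out = T_in + ΔT = -184 + 204.9 = 20.9 °C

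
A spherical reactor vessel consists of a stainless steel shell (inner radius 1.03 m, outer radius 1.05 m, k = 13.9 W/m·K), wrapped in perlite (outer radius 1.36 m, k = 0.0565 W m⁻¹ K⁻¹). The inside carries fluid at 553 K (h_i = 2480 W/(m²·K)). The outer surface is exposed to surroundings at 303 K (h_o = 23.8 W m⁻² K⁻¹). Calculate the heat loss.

Series thermal resistances, inner to outer:
  R_conv,in = 1/(4πr²h) = 1/(4π·1.03²·2480) = 3.025×10^-5 K/W
  R_stainless steel = (1/1.03 − 1/1.05)/(4πk) = 0.01849/(4π·13.9) = 1.059×10^-4 K/W
  R_perlite = (1/1.05 − 1/1.36)/(4πk) = 0.2171/(4π·0.0565) = 0.3058 K/W
  R_conv,out = 1/(4πr²h) = 1/(4π·1.36²·23.8) = 0.001808 K/W
ΣR = 3.025×10^-5 + 1.059×10^-4 + 0.3058 + 0.001808 = 0.3077 K/W
Q = ΔT/ΣR = (553 K − 303 K)/0.3077 = 812 W

Q = 812 W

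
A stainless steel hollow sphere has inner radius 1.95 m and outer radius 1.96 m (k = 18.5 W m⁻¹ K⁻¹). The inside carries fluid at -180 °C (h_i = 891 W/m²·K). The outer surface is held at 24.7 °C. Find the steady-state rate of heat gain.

Treat each layer as a resistance in series:
  R_conv,in = 1/(4πr²h) = 1/(4π·1.95²·891) = 2.349×10^-5 K/W
  R_stainless steel = (1/1.95 − 1/1.96)/(4πk) = 0.002616/(4π·18.5) = 1.125×10^-5 K/W
ΣR = 2.349×10^-5 + 1.125×10^-5 = 3.474×10^-5 K/W
Q = ΔT/ΣR = (-180 °C − 24.7 °C)/3.474×10^-5 = -5.89×10^6 W
(Negative Q ⇒ heat flows inward; heat gain = 5.89×10^6 W.)

Q = 5.89×10^6 W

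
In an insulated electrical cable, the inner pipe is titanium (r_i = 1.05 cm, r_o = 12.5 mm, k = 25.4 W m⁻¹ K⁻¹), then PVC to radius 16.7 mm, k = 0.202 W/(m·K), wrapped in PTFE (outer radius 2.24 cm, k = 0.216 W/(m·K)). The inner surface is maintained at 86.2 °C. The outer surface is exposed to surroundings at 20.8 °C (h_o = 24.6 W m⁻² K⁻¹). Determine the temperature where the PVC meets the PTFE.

Series thermal resistances, inner to outer:
  R'_titanium = ln(0.0125/0.0105)/(2πk) = 0.1744/(2π·25.4) = 0.001092 m·K/W
  R'_PVC = ln(0.0167/0.0125)/(2πk) = 0.2897/(2π·0.202) = 0.2282 m·K/W
  R'_PTFE = ln(0.0224/0.0167)/(2πk) = 0.2937/(2π·0.216) = 0.2164 m·K/W
  R'_conv,out = 1/(2πr h) = 1/(2π·0.0224·24.6) = 0.2888 m·K/W
ΣR = 0.001092 + 0.2282 + 0.2164 + 0.2888 = 0.7345 m·K/W
Q' = ΔT/ΣR = (86.2 °C − 20.8 °C)/0.7345 = 89.04 W/m
From the inner boundary to the PVC/PTFE interface, ΣR_partial = 0.2293 m·K/W.
T_interface = T_in − Q'·ΣR_partial = 86.2 °C − (89.04)(0.2293) = 65.8 °C

T = 65.8 °C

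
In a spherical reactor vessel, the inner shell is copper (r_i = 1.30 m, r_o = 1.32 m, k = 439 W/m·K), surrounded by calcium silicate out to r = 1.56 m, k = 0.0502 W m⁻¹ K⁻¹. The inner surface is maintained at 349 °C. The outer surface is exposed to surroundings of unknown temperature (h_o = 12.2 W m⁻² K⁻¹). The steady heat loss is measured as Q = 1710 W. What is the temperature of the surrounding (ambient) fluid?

T_out = 28.5 °C

Sum the resistances:
  R_copper = (1/1.30 − 1/1.32)/(4πk) = 0.01166/(4π·439) = 2.113×10^-6 K/W
  R_calcium silicate = (1/1.32 − 1/1.56)/(4πk) = 0.1166/(4π·0.0502) = 0.1848 K/W
  R_conv,out = 1/(4πr²h) = 1/(4π·1.56²·12.2) = 0.002680 K/W
ΣR = 0.1874 K/W
ΔT = Q·ΣR = 1710 × 0.1874 = 320.5 K
Heat flows outward, so T_out = T_in − ΔT = 349 − 320.5 = 28.5 °C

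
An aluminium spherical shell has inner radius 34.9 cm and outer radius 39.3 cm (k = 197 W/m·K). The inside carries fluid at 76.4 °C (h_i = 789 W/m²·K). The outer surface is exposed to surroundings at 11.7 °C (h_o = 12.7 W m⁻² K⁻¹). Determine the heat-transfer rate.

Q = 1560 W

Resistance network (inner→outer):
  R_conv,in = 1/(4πr²h) = 1/(4π·0.349²·789) = 8.281×10^-4 K/W
  R_aluminium = (1/0.349 − 1/0.393)/(4πk) = 0.3208/(4π·197) = 1.296×10^-4 K/W
  R_conv,out = 1/(4πr²h) = 1/(4π·0.393²·12.7) = 0.04057 K/W
ΣR = 8.281×10^-4 + 1.296×10^-4 + 0.04057 = 0.04153 K/W
Q = ΔT/ΣR = (76.4 °C − 11.7 °C)/0.04153 = 1560 W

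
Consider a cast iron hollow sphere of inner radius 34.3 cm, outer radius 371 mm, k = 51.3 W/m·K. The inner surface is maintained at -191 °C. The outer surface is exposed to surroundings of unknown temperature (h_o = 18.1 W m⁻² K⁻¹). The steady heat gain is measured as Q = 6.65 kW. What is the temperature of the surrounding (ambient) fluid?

Series resistances:
  R_cast iron = (1/0.343 − 1/0.371)/(4πk) = 0.2200/(4π·51.3) = 3.413×10^-4 K/W
  R_conv,out = 1/(4πr²h) = 1/(4π·0.371²·18.1) = 0.03194 K/W
ΣR = 0.03228 K/W
ΔT = Q·ΣR = 6650 × 0.03228 = 214.7 K
Heat flows inward, so T_out = T_in + ΔT = -191 + 214.7 = 23.7 °C

T_out = 23.7 °C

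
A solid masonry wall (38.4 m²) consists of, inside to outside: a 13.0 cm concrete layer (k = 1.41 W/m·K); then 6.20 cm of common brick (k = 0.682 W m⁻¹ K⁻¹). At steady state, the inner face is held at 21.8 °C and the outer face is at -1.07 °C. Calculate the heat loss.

Q = 4.80 kW

Series thermal resistances, inner to outer:
  R_concrete = L/(kA) = 0.130/(1.41·38.4) = 0.002401 K/W
  R_common brick = L/(kA) = 0.0620/(0.682·38.4) = 0.002367 K/W
ΣR = 0.002401 + 0.002367 = 0.004768 K/W
Q = ΔT/ΣR = (21.8 °C − -1.07 °C)/0.004768 = 4800 W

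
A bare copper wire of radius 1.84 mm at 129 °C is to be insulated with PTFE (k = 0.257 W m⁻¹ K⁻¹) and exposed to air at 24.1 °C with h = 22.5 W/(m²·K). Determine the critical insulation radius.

r_cr = 1.14 cm

For a cylinder, r_cr = k_ins/h = 0.257/22.5 = 0.0114 m = 1.14 cm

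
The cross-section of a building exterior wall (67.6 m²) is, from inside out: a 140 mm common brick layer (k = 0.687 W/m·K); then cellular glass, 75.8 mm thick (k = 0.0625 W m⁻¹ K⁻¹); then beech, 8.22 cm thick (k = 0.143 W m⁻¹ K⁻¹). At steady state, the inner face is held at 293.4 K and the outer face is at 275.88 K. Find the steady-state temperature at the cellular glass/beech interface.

T = 280.94 K

Treat each layer as a resistance in series:
  R_common brick = L/(kA) = 0.140/(0.687·67.6) = 0.003015 K/W
  R_cellular glass = L/(kA) = 0.0758/(0.0625·67.6) = 0.01794 K/W
  R_beech = L/(kA) = 0.0822/(0.143·67.6) = 0.008503 K/W
ΣR = 0.003015 + 0.01794 + 0.008503 = 0.02946 K/W
Q = ΔT/ΣR = (293.4 K − 275.88 K)/0.02946 = 594.7 W
From the inner boundary to the cellular glass/beech interface, ΣR_partial = 0.02096 K/W.
T_interface = T_in − Q·ΣR_partial = 293.4 K − (594.7)(0.02096) = 280.94 K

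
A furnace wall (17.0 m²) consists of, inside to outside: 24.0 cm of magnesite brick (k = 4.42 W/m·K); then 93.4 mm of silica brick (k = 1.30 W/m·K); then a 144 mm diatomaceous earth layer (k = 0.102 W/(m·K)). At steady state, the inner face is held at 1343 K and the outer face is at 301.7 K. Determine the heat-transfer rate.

Resistance network (inner→outer):
  R_magnesite brick = L/(kA) = 0.240/(4.42·17.0) = 0.003194 K/W
  R_silica brick = L/(kA) = 0.0934/(1.30·17.0) = 0.004226 K/W
  R_diatomaceous earth = L/(kA) = 0.144/(0.102·17.0) = 0.08304 K/W
ΣR = 0.003194 + 0.004226 + 0.08304 = 0.09046 K/W
Q = ΔT/ΣR = (1343 K − 301.7 K)/0.09046 = 11500 W

Q = 11.5 kW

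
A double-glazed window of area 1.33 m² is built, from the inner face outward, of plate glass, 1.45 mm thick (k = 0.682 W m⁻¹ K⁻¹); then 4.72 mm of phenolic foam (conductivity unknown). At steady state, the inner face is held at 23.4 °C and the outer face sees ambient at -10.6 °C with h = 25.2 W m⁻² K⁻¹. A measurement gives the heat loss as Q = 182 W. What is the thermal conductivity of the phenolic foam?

ΣR = ΔT/Q = |23.4 − -10.6|/182 = 0.1868 K/W
Known resistances:
  R_plate glass = L/(kA) = 0.00145/(0.682·1.33) = 0.001599 K/W
  R_conv,out = 1/(hA) = 1/(25.2·1.33) = 0.02984 K/W
R_phenolic foam = ΣR − ΣR_known = 0.1868 − 0.03144 = 0.1554 K/W
L/(kA) = 0.1554 ⇒ k = 0.00472/(0.1554·1.33) = 0.0228 W/m·K

k = 0.0228 W/m·K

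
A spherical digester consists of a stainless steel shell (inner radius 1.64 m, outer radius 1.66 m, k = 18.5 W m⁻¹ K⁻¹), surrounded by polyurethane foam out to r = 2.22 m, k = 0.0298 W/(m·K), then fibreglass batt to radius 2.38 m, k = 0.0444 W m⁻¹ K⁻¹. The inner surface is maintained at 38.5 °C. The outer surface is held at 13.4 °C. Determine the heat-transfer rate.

Q = 54.6 W

Series thermal resistances, inner to outer:
  R_stainless steel = (1/1.64 − 1/1.66)/(4πk) = 0.007346/(4π·18.5) = 3.160×10^-5 K/W
  R_polyurethane foam = (1/1.66 − 1/2.22)/(4πk) = 0.1520/(4π·0.0298) = 0.4058 K/W
  R_fibreglass batt = (1/2.22 − 1/2.38)/(4πk) = 0.03028/(4π·0.0444) = 0.05427 K/W
ΣR = 3.160×10^-5 + 0.4058 + 0.05427 = 0.4601 K/W
Q = ΔT/ΣR = (38.5 °C − 13.4 °C)/0.4601 = 54.6 W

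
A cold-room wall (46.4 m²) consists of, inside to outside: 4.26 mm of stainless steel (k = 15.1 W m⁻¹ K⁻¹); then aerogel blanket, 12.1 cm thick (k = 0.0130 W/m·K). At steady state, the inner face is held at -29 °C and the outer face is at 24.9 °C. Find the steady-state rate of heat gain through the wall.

Q = 269 W

Series thermal resistances, inner to outer:
  R_stainless steel = L/(kA) = 0.00426/(15.1·46.4) = 6.080×10^-6 K/W
  R_aerogel blanket = L/(kA) = 0.121/(0.0130·46.4) = 0.2006 K/W
ΣR = 6.080×10^-6 + 0.2006 = 0.2006 K/W
Q = ΔT/ΣR = (-29 °C − 24.9 °C)/0.2006 = -269 W
(Negative Q ⇒ heat flows inward; heat gain = 269 W.)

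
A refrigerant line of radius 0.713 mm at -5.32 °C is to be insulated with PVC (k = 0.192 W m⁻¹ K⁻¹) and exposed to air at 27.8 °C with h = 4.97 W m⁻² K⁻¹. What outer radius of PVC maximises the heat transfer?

For a cylinder, r_cr = k_ins/h = 0.192/4.97 = 0.0386 m = 3.86 cm

r_cr = 3.86 cm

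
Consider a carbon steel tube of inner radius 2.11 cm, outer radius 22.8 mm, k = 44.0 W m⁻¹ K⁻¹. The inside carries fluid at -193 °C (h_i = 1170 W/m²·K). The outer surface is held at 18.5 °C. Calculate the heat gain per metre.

Q' = 31.4 kW/m

Treat each layer as a resistance in series:
  R'_conv,in = 1/(2πr h) = 1/(2π·0.0211·1170) = 0.006447 m·K/W
  R'_carbon steel = ln(0.0228/0.0211)/(2πk) = 0.07749/(2π·44.0) = 2.803×10^-4 m·K/W
ΣR = 0.006447 + 2.803×10^-4 = 0.006727 m·K/W
Q' = ΔT/ΣR = (-193 °C − 18.5 °C)/0.006727 = -31400 W/m
(Negative Q' ⇒ heat flows inward; heat gain = 31400 W/m.)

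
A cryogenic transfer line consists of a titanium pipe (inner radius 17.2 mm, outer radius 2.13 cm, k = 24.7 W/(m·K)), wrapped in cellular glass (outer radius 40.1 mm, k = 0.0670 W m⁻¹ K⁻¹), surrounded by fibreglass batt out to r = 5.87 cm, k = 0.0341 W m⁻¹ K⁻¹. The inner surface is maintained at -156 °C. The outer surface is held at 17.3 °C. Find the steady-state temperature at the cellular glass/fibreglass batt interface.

T = -76.6 °C

Treat each layer as a resistance in series:
  R'_titanium = ln(0.0213/0.0172)/(2πk) = 0.2138/(2π·24.7) = 0.001378 m·K/W
  R'_cellular glass = ln(0.0401/0.0213)/(2πk) = 0.6327/(2π·0.0670) = 1.503 m·K/W
  R'_fibreglass batt = ln(0.0587/0.0401)/(2πk) = 0.3811/(2π·0.0341) = 1.779 m·K/W
ΣR = 0.001378 + 1.503 + 1.779 = 3.283 m·K/W
Q' = ΔT/ΣR = (-156 °C − 17.3 °C)/3.283 = -52.79 W/m
From the inner boundary to the cellular glass/fibreglass batt interface, ΣR_partial = 1.504 m·K/W.
T_interface = T_in − Q'·ΣR_partial = -156 °C − (-52.79)(1.504) = -76.6 °C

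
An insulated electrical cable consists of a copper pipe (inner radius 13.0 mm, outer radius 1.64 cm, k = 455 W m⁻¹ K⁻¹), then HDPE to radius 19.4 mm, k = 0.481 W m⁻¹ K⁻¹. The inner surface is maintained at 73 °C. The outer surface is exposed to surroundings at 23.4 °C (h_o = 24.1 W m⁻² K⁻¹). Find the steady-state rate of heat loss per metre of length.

Q' = 125 W/m

Resistance network (inner→outer):
  R'_copper = ln(0.0164/0.0130)/(2πk) = 0.2323/(2π·455) = 8.127×10^-5 m·K/W
  R'_HDPE = ln(0.0194/0.0164)/(2πk) = 0.1680/(2π·0.481) = 0.05559 m·K/W
  R'_conv,out = 1/(2πr h) = 1/(2π·0.0194·24.1) = 0.3404 m·K/W
ΣR = 8.127×10^-5 + 0.05559 + 0.3404 = 0.3961 m·K/W
Q' = ΔT/ΣR = (73 °C − 23.4 °C)/0.3961 = 125 W/m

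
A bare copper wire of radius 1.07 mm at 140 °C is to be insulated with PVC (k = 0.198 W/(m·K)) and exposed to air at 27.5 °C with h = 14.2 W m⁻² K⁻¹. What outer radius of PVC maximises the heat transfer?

For a cylinder, r_cr = k_ins/h = 0.198/14.2 = 0.0139 m = 1.39 cm

r_cr = 1.39 cm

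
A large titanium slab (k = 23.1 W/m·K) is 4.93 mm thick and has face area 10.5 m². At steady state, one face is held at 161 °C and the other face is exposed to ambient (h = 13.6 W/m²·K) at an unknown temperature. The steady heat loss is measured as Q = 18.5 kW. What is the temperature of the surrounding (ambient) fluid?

Sum the resistances:
  R_titanium = L/(kA) = 0.00493/(23.1·10.5) = 2.033×10^-5 K/W
  R_conv,out = 1/(hA) = 1/(13.6·10.5) = 0.007003 K/W
ΣR = 0.007023 K/W
ΔT = Q·ΣR = 18500 × 0.007023 = 129.9 K
Heat flows outward, so T_out = T_in − ΔT = 161 − 129.9 = 31.1 °C

T_out = 31.1 °C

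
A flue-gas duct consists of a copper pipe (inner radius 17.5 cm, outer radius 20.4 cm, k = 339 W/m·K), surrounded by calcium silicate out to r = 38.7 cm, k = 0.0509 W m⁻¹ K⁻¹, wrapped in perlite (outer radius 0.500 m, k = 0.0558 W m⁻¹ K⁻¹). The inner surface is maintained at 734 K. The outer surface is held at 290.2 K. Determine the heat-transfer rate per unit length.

Series thermal resistances, inner to outer:
  R'_copper = ln(0.204/0.175)/(2πk) = 0.1533/(2π·339) = 7.199×10^-5 m·K/W
  R'_calcium silicate = ln(0.387/0.204)/(2πk) = 0.6403/(2π·0.0509) = 2.002 m·K/W
  R'_perlite = ln(0.500/0.387)/(2πk) = 0.2562/(2π·0.0558) = 0.7307 m·K/W
ΣR = 7.199×10^-5 + 2.002 + 0.7307 = 2.733 m·K/W
Q' = ΔT/ΣR = (734 K − 290.2 K)/2.733 = 162 W/m

Q' = 162 W/m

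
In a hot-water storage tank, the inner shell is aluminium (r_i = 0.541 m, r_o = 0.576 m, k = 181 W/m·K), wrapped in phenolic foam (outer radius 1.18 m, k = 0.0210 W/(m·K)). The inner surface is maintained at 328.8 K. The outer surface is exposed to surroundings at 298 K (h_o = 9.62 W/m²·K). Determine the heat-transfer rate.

Series thermal resistances, inner to outer:
  R_aluminium = (1/0.541 − 1/0.576)/(4πk) = 0.1123/(4π·181) = 4.938×10^-5 K/W
  R_phenolic foam = (1/0.576 − 1/1.18)/(4πk) = 0.8887/(4π·0.0210) = 3.367 K/W
  R_conv,out = 1/(4πr²h) = 1/(4π·1.18²·9.62) = 0.005941 K/W
ΣR = 4.938×10^-5 + 3.367 + 0.005941 = 3.373 K/W
Q = ΔT/ΣR = (328.8 K − 298 K)/3.373 = 9.13 W

Q = 9.13 W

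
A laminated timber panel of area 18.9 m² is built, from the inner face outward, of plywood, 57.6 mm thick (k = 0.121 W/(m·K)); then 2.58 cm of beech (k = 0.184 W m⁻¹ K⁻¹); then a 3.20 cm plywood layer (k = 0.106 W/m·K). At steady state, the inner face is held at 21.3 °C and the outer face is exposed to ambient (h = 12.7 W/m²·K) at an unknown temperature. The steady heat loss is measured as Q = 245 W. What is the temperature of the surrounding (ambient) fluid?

T_out = 8.38 °C

Series resistances:
  R_plywood = L/(kA) = 0.0576/(0.121·18.9) = 0.02519 K/W
  R_beech = L/(kA) = 0.0258/(0.184·18.9) = 0.007419 K/W
  R_plywood = L/(kA) = 0.0320/(0.106·18.9) = 0.01597 K/W
  R_conv,out = 1/(hA) = 1/(12.7·18.9) = 0.004166 K/W
ΣR = 0.05274 K/W
ΔT = Q·ΣR = 245 × 0.05274 = 12.92 K
Heat flows outward, so T_out = T_in − ΔT = 21.3 − 12.92 = 8.38 °C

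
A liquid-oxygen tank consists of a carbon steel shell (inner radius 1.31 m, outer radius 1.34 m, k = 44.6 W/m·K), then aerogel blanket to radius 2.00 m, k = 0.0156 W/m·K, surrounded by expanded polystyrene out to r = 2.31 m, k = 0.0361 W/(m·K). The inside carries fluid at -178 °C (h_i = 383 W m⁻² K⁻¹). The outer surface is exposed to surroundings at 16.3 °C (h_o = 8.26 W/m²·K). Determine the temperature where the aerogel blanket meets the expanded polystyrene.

T = -4.4 °C

Resistance network (inner→outer):
  R_conv,in = 1/(4πr²h) = 1/(4π·1.31²·383) = 1.211×10^-4 K/W
  R_carbon steel = (1/1.31 − 1/1.34)/(4πk) = 0.01709/(4π·44.6) = 3.049×10^-5 K/W
  R_aerogel blanket = (1/1.34 − 1/2.00)/(4πk) = 0.2463/(4π·0.0156) = 1.256 K/W
  R_expanded polystyrene = (1/2.00 − 1/2.31)/(4πk) = 0.06710/(4π·0.0361) = 0.1479 K/W
  R_conv,out = 1/(4πr²h) = 1/(4π·2.31²·8.26) = 0.001805 K/W
ΣR = 1.211×10^-4 + 3.049×10^-5 + 1.256 + 0.1479 + 0.001805 = 1.406 K/W
Q = ΔT/ΣR = (-178 °C − 16.3 °C)/1.406 = -138.2 W
From the inner boundary to the aerogel blanket/expanded polystyrene interface, ΣR_partial = 1.256 K/W.
T_interface = T_in − Q·ΣR_partial = -178 °C − (-138.2)(1.256) = -4.4 °C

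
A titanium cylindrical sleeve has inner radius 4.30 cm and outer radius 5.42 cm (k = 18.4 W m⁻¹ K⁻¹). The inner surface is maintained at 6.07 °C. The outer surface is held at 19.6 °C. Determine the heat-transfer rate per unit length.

Q' = 2πk·ΔT/ln(r₂/r₁) = 2π × 18.4 × 13.53 / ln(0.0542/0.0430) = 6760 W/m

Q' = 6.76 kW/m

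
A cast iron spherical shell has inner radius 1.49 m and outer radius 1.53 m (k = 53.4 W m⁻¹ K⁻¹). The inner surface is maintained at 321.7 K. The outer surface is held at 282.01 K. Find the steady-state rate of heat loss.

Q = 4πk·ΔT/(1/r₁ − 1/r₂) = 4π × 53.4 × 39.69 / (1/1.49 − 1/1.53) = 1.52×10^6 W

Q = 1520 kW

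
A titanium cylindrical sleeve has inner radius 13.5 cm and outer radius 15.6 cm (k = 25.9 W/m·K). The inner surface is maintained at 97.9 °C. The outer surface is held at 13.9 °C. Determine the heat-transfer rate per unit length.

Q' = 94.5 kW/m

Q' = 2πk·ΔT/ln(r₂/r₁) = 2π × 25.9 × 84 / ln(0.156/0.135) = 94500 W/m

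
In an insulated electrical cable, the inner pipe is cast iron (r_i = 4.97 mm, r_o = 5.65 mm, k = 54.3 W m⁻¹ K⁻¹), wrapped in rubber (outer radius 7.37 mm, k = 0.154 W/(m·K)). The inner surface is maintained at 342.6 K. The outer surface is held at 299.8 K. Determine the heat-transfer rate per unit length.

Treat each layer as a resistance in series:
  R'_cast iron = ln(0.00565/0.00497)/(2πk) = 0.1282/(2π·54.3) = 3.759×10^-4 m·K/W
  R'_rubber = ln(0.00737/0.00565)/(2πk) = 0.2658/(2π·0.154) = 0.2747 m·K/W
ΣR = 3.759×10^-4 + 0.2747 = 0.2751 m·K/W
Q' = ΔT/ΣR = (342.6 K − 299.8 K)/0.2751 = 156 W/m

Q' = 156 W/m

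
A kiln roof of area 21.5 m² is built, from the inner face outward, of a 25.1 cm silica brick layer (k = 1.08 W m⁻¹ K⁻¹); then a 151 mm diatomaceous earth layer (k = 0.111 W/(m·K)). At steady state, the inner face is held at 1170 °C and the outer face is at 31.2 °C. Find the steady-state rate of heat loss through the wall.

Resistance network (inner→outer):
  R_silica brick = L/(kA) = 0.251/(1.08·21.5) = 0.01081 K/W
  R_diatomaceous earth = L/(kA) = 0.151/(0.111·21.5) = 0.06327 K/W
ΣR = 0.01081 + 0.06327 = 0.07408 K/W
Q = ΔT/ΣR = (1170 °C − 31.2 °C)/0.07408 = 15400 W

Q = 15400 W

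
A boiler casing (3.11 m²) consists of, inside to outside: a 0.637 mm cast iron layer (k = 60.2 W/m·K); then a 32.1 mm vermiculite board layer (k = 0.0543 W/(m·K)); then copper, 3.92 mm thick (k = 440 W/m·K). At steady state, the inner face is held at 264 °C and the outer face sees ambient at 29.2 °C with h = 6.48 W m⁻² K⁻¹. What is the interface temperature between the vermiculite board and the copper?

Resistance network (inner→outer):
  R_cast iron = L/(kA) = 6.37×10^-4/(60.2·3.11) = 3.402×10^-6 K/W
  R_vermiculite board = L/(kA) = 0.0321/(0.0543·3.11) = 0.1901 K/W
  R_copper = L/(kA) = 0.00392/(440·3.11) = 2.865×10^-6 K/W
  R_conv,out = 1/(hA) = 1/(6.48·3.11) = 0.04962 K/W
ΣR = 3.402×10^-6 + 0.1901 + 2.865×10^-6 + 0.04962 = 0.2397 K/W
Q = ΔT/ΣR = (264 °C − 29.2 °C)/0.2397 = 979.6 W
From the inner boundary to the vermiculite board/copper interface, ΣR_partial = 0.1901 K/W.
T_interface = T_in − Q·ΣR_partial = 264 °C − (979.6)(0.1901) = 77.8 °C

T = 77.8 °C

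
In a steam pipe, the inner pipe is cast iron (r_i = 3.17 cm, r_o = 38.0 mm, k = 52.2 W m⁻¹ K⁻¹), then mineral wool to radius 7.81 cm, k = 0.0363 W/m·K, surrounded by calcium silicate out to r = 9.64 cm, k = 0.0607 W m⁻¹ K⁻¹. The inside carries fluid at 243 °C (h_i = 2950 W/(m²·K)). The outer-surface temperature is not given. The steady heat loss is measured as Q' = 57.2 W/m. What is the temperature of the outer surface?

T_out = 30.6 °C

Sum the resistances:
  R'_conv,in = 1/(2πr h) = 1/(2π·0.0317·2950) = 0.001702 m·K/W
  R'_cast iron = ln(0.0380/0.0317)/(2πk) = 0.1813/(2π·52.2) = 5.527×10^-4 m·K/W
  R'_mineral wool = ln(0.0781/0.0380)/(2πk) = 0.7204/(2π·0.0363) = 3.159 m·K/W
  R'_calcium silicate = ln(0.0964/0.0781)/(2πk) = 0.2105/(2π·0.0607) = 0.5520 m·K/W
ΣR = 3.713 m·K/W
ΔT = Q'·ΣR = 57.2 × 3.713 = 212.4 K
Heat flows outward, so T_out = T_in − ΔT = 243 − 212.4 = 30.6 °C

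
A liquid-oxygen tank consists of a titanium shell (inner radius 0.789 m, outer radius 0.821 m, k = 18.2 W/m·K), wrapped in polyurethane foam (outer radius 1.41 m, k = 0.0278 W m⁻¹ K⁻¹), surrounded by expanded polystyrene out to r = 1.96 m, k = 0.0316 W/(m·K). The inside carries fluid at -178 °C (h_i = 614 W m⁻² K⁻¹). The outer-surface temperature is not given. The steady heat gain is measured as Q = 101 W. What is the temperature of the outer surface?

Series resistances:
  R_conv,in = 1/(4πr²h) = 1/(4π·0.789²·614) = 2.082×10^-4 K/W
  R_titanium = (1/0.789 − 1/0.821)/(4πk) = 0.04940/(4π·18.2) = 2.160×10^-4 K/W
  R_polyurethane foam = (1/0.821 − 1/1.41)/(4πk) = 0.5088/(4π·0.0278) = 1.456 K/W
  R_expanded polystyrene = (1/1.41 − 1/1.96)/(4πk) = 0.1990/(4π·0.0316) = 0.5012 K/W
ΣR = 1.958 K/W
ΔT = Q·ΣR = 101 × 1.958 = 197.8 K
Heat flows inward, so T_out = T_in + ΔT = -178 + 197.8 = 19.8 °C

T_out = 19.8 °C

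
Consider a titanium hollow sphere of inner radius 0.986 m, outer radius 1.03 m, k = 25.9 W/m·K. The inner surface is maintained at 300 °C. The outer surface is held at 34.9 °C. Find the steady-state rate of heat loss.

Q = 4πk·ΔT/(1/r₁ − 1/r₂) = 4π × 25.9 × 265.1 / (1/0.986 − 1/1.03) = 1.99×10^6 W

Q = 1990 kW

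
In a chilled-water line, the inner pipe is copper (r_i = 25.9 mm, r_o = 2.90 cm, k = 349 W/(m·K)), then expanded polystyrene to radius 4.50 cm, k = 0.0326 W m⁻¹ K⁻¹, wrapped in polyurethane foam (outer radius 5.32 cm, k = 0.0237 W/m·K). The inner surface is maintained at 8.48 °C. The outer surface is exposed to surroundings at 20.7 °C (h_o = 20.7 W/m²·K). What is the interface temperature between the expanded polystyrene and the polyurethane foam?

Treat each layer as a resistance in series:
  R'_copper = ln(0.0290/0.0259)/(2πk) = 0.1131/(2π·349) = 5.156×10^-5 m·K/W
  R'_expanded polystyrene = ln(0.0450/0.0290)/(2πk) = 0.4394/(2π·0.0326) = 2.145 m·K/W
  R'_polyurethane foam = ln(0.0532/0.0450)/(2πk) = 0.1674/(2π·0.0237) = 1.124 m·K/W
  R'_conv,out = 1/(2πr h) = 1/(2π·0.0532·20.7) = 0.1445 m·K/W
ΣR = 5.156×10^-5 + 2.145 + 1.124 + 0.1445 = 3.414 m·K/W
Q' = ΔT/ΣR = (8.48 °C − 20.7 °C)/3.414 = -3.579 W/m
From the inner boundary to the expanded polystyrene/polyurethane foam interface, ΣR_partial = 2.145 m·K/W.
T_interface = T_in − Q'·ΣR_partial = 8.48 °C − (-3.579)(2.145) = 16.2 °C

T = 16.2 °C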